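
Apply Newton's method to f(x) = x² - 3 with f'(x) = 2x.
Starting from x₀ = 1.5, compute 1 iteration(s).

f(x) = x² - 3
f'(x) = 2x
x₀ = 1.5

Newton-Raphson formula: x_{n+1} = x_n - f(x_n)/f'(x_n)

Iteration 1:
  f(1.500000) = -0.750000
  f'(1.500000) = 3.000000
  x_1 = 1.500000 - (-0.750000)/3.000000 = 1.750000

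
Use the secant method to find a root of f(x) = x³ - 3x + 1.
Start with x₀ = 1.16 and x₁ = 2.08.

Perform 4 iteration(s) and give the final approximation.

f(x) = x³ - 3x + 1
x₀ = 1.16, x₁ = 2.08

Secant formula: x_{n+1} = x_n - f(x_n)(x_n - x_{n-1})/(f(x_n) - f(x_{n-1}))

Iteration 1:
  f(1.160000) = -0.919104
  f(2.080000) = 3.758912
  x_2 = 2.080000 - 3.758912×(2.080000 - 1.160000)/(3.758912 - (-0.919104))
       = 1.340755
Iteration 2:
  f(2.080000) = 3.758912
  f(1.340755) = -0.612091
  x_3 = 1.340755 - (-0.612091)×(1.340755 - 2.080000)/(-0.612091 - 3.758912)
       = 1.444275
Iteration 3:
  f(1.340755) = -0.612091
  f(1.444275) = -0.320168
  x_4 = 1.444275 - (-0.320168)×(1.444275 - 1.340755)/(-0.320168 - (-0.612091))
       = 1.557811
Iteration 4:
  f(1.444275) = -0.320168
  f(1.557811) = 0.107023
  x_5 = 1.557811 - 0.107023×(1.557811 - 1.444275)/(0.107023 - (-0.320168))
       = 1.529367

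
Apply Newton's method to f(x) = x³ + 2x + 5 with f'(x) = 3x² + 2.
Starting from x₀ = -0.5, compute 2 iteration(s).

f(x) = x³ + 2x + 5
f'(x) = 3x² + 2
x₀ = -0.5

Newton-Raphson formula: x_{n+1} = x_n - f(x_n)/f'(x_n)

Iteration 1:
  f(-0.500000) = 3.875000
  f'(-0.500000) = 2.750000
  x_1 = -0.500000 - 3.875000/2.750000 = -1.909091
Iteration 2:
  f(-1.909091) = -5.776108
  f'(-1.909091) = 12.933884
  x_2 = -1.909091 - (-5.776108)/12.933884 = -1.462504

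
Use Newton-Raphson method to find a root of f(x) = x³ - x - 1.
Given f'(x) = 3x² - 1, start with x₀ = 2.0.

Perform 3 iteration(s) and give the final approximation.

f(x) = x³ - x - 1
f'(x) = 3x² - 1
x₀ = 2.0

Newton-Raphson formula: x_{n+1} = x_n - f(x_n)/f'(x_n)

Iteration 1:
  f(2.000000) = 5.000000
  f'(2.000000) = 11.000000
  x_1 = 2.000000 - 5.000000/11.000000 = 1.545455
Iteration 2:
  f(1.545455) = 1.145755
  f'(1.545455) = 6.165289
  x_2 = 1.545455 - 1.145755/6.165289 = 1.359615
Iteration 3:
  f(1.359615) = 0.153705
  f'(1.359615) = 4.545658
  x_3 = 1.359615 - 0.153705/4.545658 = 1.325801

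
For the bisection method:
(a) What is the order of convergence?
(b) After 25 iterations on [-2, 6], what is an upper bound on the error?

(a) Bisection has linear (order 1) convergence; the error is halved each step.

(b) Error bound = (b-a)/2^n = (6 - (-2))/2^{25}
    = 8/2^{25}

(a) 1 (linear); (b) error ≤ 2.38e-07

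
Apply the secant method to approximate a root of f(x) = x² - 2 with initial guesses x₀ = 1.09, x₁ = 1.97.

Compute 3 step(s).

f(x) = x² - 2
x₀ = 1.09, x₁ = 1.97

Secant formula: x_{n+1} = x_n - f(x_n)(x_n - x_{n-1})/(f(x_n) - f(x_{n-1}))

Iteration 1:
  f(1.090000) = -0.811900
  f(1.970000) = 1.880900
  x_2 = 1.970000 - 1.880900×(1.970000 - 1.090000)/(1.880900 - (-0.811900))
       = 1.355327
Iteration 2:
  f(1.970000) = 1.880900
  f(1.355327) = -0.163089
  x_3 = 1.355327 - (-0.163089)×(1.355327 - 1.970000)/(-0.163089 - 1.880900)
       = 1.404371
Iteration 3:
  f(1.355327) = -0.163089
  f(1.404371) = -0.027741
  x_4 = 1.404371 - (-0.027741)×(1.404371 - 1.355327)/(-0.027741 - (-0.163089))
       = 1.414424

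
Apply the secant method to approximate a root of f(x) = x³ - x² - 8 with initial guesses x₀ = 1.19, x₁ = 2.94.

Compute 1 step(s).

f(x) = x³ - x² - 8
x₀ = 1.19, x₁ = 2.94

Secant formula: x_{n+1} = x_n - f(x_n)(x_n - x_{n-1})/(f(x_n) - f(x_{n-1}))

Iteration 1:
  f(1.190000) = -7.730941
  f(2.940000) = 8.768584
  x_2 = 2.940000 - 8.768584×(2.940000 - 1.190000)/(8.768584 - (-7.730941))
       = 2.009972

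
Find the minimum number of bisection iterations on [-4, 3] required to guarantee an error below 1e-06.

We need (b-a)/2^n ≤ 1e-06
(3 - (-4))/2^n ≤ 1e-06
7/2^n ≤ 1e-06
2^n ≥ 7000000
n ≥ log₂(7000000) = 22.74
n ≥ 23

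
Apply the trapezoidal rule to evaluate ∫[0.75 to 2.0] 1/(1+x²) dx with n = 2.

f(x) = 1/(1+x²)
a = 0.75, b = 2.0, n = 2
h = (b - a)/n = 0.625000

Trapezoidal rule: (h/2)[f(x₀) + 2f(x₁) + 2f(x₂) + ... + f(xₙ)]

x_0 = 0.7500, f(x_0) = 0.640000, coefficient = 1
x_1 = 1.3750, f(x_1) = 0.345946, coefficient = 2
x_2 = 2.0000, f(x_2) = 0.200000, coefficient = 1

I ≈ (0.625000/2) × 1.531892 = 0.478716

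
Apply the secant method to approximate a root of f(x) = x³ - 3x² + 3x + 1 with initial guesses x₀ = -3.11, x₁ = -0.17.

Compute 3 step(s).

f(x) = x³ - 3x² + 3x + 1
x₀ = -3.11, x₁ = -0.17

Secant formula: x_{n+1} = x_n - f(x_n)(x_n - x_{n-1})/(f(x_n) - f(x_{n-1}))

Iteration 1:
  f(-3.110000) = -67.426531
  f(-0.170000) = 0.398387
  x_2 = -0.170000 - 0.398387×(-0.170000 - (-3.110000))/(0.398387 - (-67.426531))
       = -0.187269
Iteration 2:
  f(-0.170000) = 0.398387
  f(-0.187269) = 0.326417
  x_3 = -0.187269 - 0.326417×(-0.187269 - (-0.170000))/(0.326417 - 0.398387)
       = -0.265591
Iteration 3:
  f(-0.187269) = 0.326417
  f(-0.265591) = -0.027124
  x_4 = -0.265591 - (-0.027124)×(-0.265591 - (-0.187269))/(-0.027124 - 0.326417)
       = -0.259582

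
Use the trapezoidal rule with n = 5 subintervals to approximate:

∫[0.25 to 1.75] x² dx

f(x) = x²
a = 0.25, b = 1.75, n = 5
h = (b - a)/n = 0.300000

Trapezoidal rule: (h/2)[f(x₀) + 2f(x₁) + 2f(x₂) + ... + f(xₙ)]

x_0 = 0.2500, f(x_0) = 0.062500, coefficient = 1
x_1 = 0.5500, f(x_1) = 0.302500, coefficient = 2
x_2 = 0.8500, f(x_2) = 0.722500, coefficient = 2
x_3 = 1.1500, f(x_3) = 1.322500, coefficient = 2
x_4 = 1.4500, f(x_4) = 2.102500, coefficient = 2
x_5 = 1.7500, f(x_5) = 3.062500, coefficient = 1

I ≈ (0.300000/2) × 12.025000 = 1.803750
Exact value: 1.781250
Error: 0.022500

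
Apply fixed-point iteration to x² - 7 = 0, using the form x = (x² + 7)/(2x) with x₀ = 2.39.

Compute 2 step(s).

Equation: x² - 7 = 0
Fixed-point form: x = (x² + 7)/(2x)
x₀ = 2.39

x_1 = g(2.390000) = 2.659435
x_2 = g(2.659435) = 2.645787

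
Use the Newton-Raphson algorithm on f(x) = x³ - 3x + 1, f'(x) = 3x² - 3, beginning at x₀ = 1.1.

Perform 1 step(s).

f(x) = x³ - 3x + 1
f'(x) = 3x² - 3
x₀ = 1.1

Newton-Raphson formula: x_{n+1} = x_n - f(x_n)/f'(x_n)

Iteration 1:
  f(1.100000) = -0.969000
  f'(1.100000) = 0.630000
  x_1 = 1.100000 - (-0.969000)/0.630000 = 2.638095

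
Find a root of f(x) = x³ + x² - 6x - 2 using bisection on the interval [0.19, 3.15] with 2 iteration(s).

f(x) = x³ + x² - 6x - 2
Initial interval: [0.19, 3.15]

Iteration 1:
  c_1 = (0.190000 + 3.150000)/2 = 1.670000
  f(c_1) = f(1.670000) = -4.573637
  f(a) × f(c) ≥ 0, new interval: [1.670000, 3.150000]
Iteration 2:
  c_2 = (1.670000 + 3.150000)/2 = 2.410000
  f(c_2) = f(2.410000) = 3.345621
  f(a) × f(c) < 0, new interval: [1.670000, 2.410000]

After 2 iteration(s), the approximation is c_2 = 2.410000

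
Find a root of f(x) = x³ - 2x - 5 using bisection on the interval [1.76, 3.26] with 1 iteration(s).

f(x) = x³ - 2x - 5
Initial interval: [1.76, 3.26]

Iteration 1:
  c_1 = (1.760000 + 3.260000)/2 = 2.510000
  f(c_1) = f(2.510000) = 5.793251
  f(a) × f(c) < 0, new interval: [1.760000, 2.510000]

After 1 iteration(s), the approximation is c_1 = 2.510000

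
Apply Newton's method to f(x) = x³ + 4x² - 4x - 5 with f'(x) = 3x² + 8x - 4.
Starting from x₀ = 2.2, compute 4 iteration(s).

f(x) = x³ + 4x² - 4x - 5
f'(x) = 3x² + 8x - 4
x₀ = 2.2

Newton-Raphson formula: x_{n+1} = x_n - f(x_n)/f'(x_n)

Iteration 1:
  f(2.200000) = 16.208000
  f'(2.200000) = 28.120000
  x_1 = 2.200000 - 16.208000/28.120000 = 1.623613
Iteration 2:
  f(1.623613) = 3.330064
  f'(1.623613) = 16.897263
  x_2 = 1.623613 - 3.330064/16.897263 = 1.426536
Iteration 3:
  f(1.426536) = 0.336884
  f'(1.426536) = 13.517303
  x_3 = 1.426536 - 0.336884/13.517303 = 1.401614
Iteration 4:
  f(1.401614) = 0.005127
  f'(1.401614) = 13.106471
  x_4 = 1.401614 - 0.005127/13.106471 = 1.401222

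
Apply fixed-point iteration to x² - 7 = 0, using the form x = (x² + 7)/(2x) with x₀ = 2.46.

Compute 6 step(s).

Equation: x² - 7 = 0
Fixed-point form: x = (x² + 7)/(2x)
x₀ = 2.46

x_1 = g(2.460000) = 2.652764
x_2 = g(2.652764) = 2.645761
x_3 = g(2.645761) = 2.645751
x_4 = g(2.645751) = 2.645751
x_5 = g(2.645751) = 2.645751
x_6 = g(2.645751) = 2.645751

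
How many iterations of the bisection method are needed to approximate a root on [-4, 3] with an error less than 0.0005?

We need (b-a)/2^n ≤ 0.0005
(3 - (-4))/2^n ≤ 0.0005
7/2^n ≤ 0.0005
2^n ≥ 14000
n ≥ log₂(14000) = 13.77
n ≥ 14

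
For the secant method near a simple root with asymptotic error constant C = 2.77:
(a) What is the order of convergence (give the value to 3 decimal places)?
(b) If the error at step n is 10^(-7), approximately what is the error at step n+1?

(a) Secant method has superlinear convergence with order φ = (1+√5)/2 ≈ 1.618.
    This means |e_{n+1}| ≈ C|e_n|^1.618.

(b) With |e_n| = 10^(-7) and C = 2.77:
    |e_{n+1}| ≈ 2.77 × (10^(-7))^1.618 = 2.77 × 10^(-11.33)

(a) ≈ 1.618 (golden ratio); (b) |e_{n+1}| ≈ 1.307e-11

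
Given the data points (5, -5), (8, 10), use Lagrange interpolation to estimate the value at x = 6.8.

Lagrange interpolation formula:
P(x) = Σ yᵢ × Lᵢ(x)
where Lᵢ(x) = Π_{j≠i} (x - xⱼ)/(xᵢ - xⱼ)

L_0(6.8) = (6.8 - 8)/(5 - 8) = 0.400000
L_1(6.8) = (6.8 - 5)/(8 - 5) = 0.600000

P(6.8) = (-5)×L_0(6.8) + 10×L_1(6.8)
P(6.8) = 4.000000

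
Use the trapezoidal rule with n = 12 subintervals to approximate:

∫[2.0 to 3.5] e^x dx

f(x) = e^x
a = 2.0, b = 3.5, n = 12
h = (b - a)/n = 0.125000

Trapezoidal rule: (h/2)[f(x₀) + 2f(x₁) + 2f(x₂) + ... + f(xₙ)]

x_0 = 2.0000, f(x_0) = 7.389056, coefficient = 1
x_1 = 2.1250, f(x_1) = 8.372897, coefficient = 2
x_2 = 2.2500, f(x_2) = 9.487736, coefficient = 2
x_3 = 2.3750, f(x_3) = 10.751013, coefficient = 2
x_4 = 2.5000, f(x_4) = 12.182494, coefficient = 2
x_5 = 2.6250, f(x_5) = 13.804574, coefficient = 2
x_6 = 2.7500, f(x_6) = 15.642632, coefficient = 2
x_7 = 2.8750, f(x_7) = 17.725424, coefficient = 2
x_8 = 3.0000, f(x_8) = 20.085537, coefficient = 2
x_9 = 3.1250, f(x_9) = 22.759895, coefficient = 2
x_10 = 3.2500, f(x_10) = 25.790340, coefficient = 2
x_11 = 3.3750, f(x_11) = 29.224284, coefficient = 2
x_12 = 3.5000, f(x_12) = 33.115452, coefficient = 1

I ≈ (0.125000/2) × 412.158161 = 25.759885
Exact value: 25.726396
Error: 0.033489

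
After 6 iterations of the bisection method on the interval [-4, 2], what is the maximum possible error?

Bisection error bound: |error| ≤ (b-a)/2^n
|error| ≤ (2 - (-4))/2^6 = 6/2^6
|error| ≤ 0.0937500000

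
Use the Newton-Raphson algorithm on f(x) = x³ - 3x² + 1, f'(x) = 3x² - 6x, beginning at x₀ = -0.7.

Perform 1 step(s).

f(x) = x³ - 3x² + 1
f'(x) = 3x² - 6x
x₀ = -0.7

Newton-Raphson formula: x_{n+1} = x_n - f(x_n)/f'(x_n)

Iteration 1:
  f(-0.700000) = -0.813000
  f'(-0.700000) = 5.670000
  x_1 = -0.700000 - (-0.813000)/5.670000 = -0.556614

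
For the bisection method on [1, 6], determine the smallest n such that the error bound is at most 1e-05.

We need (b-a)/2^n ≤ 1e-05
(6 - 1)/2^n ≤ 1e-05
5/2^n ≤ 1e-05
2^n ≥ 500000
n ≥ log₂(500000) = 18.93
n ≥ 19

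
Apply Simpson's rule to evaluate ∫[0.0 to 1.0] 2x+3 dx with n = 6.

f(x) = 2x+3
a = 0.0, b = 1.0, n = 6
h = (b - a)/n = 0.166667

Simpson's rule: (h/3)[f(x₀) + 4f(x₁) + 2f(x₂) + ... + f(xₙ)]

x_0 = 0.0000, f(x_0) = 3.000000, coefficient = 1
x_1 = 0.1667, f(x_1) = 3.333333, coefficient = 4
x_2 = 0.3333, f(x_2) = 3.666667, coefficient = 2
x_3 = 0.5000, f(x_3) = 4.000000, coefficient = 4
x_4 = 0.6667, f(x_4) = 4.333333, coefficient = 2
x_5 = 0.8333, f(x_5) = 4.666667, coefficient = 4
x_6 = 1.0000, f(x_6) = 5.000000, coefficient = 1

I ≈ (0.166667/3) × 72.000000 = 4.000000
Exact value: 4.000000
Error: 0.000000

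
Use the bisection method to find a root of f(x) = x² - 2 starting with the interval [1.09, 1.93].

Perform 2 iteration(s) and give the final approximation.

f(x) = x² - 2
Initial interval: [1.09, 1.93]

Iteration 1:
  c_1 = (1.090000 + 1.930000)/2 = 1.510000
  f(c_1) = f(1.510000) = 0.280100
  f(a) × f(c) < 0, new interval: [1.090000, 1.510000]
Iteration 2:
  c_2 = (1.090000 + 1.510000)/2 = 1.300000
  f(c_2) = f(1.300000) = -0.310000
  f(a) × f(c) ≥ 0, new interval: [1.300000, 1.510000]

After 2 iteration(s), the approximation is c_2 = 1.300000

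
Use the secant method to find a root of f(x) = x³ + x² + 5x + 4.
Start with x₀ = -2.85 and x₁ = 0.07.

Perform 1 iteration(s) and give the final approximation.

f(x) = x³ + x² + 5x + 4
x₀ = -2.85, x₁ = 0.07

Secant formula: x_{n+1} = x_n - f(x_n)(x_n - x_{n-1})/(f(x_n) - f(x_{n-1}))

Iteration 1:
  f(-2.850000) = -25.276625
  f(0.070000) = 4.355243
  x_2 = 0.070000 - 4.355243×(0.070000 - (-2.850000))/(4.355243 - (-25.276625))
       = -0.359177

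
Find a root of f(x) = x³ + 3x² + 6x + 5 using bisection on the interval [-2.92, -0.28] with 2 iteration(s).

f(x) = x³ + 3x² + 6x + 5
Initial interval: [-2.92, -0.28]

Iteration 1:
  c_1 = (-2.920000 + (-0.280000))/2 = -1.600000
  f(c_1) = f(-1.600000) = -1.016000
  f(a) × f(c) ≥ 0, new interval: [-1.600000, -0.280000]
Iteration 2:
  c_2 = (-1.600000 + (-0.280000))/2 = -0.940000
  f(c_2) = f(-0.940000) = 1.180216
  f(a) × f(c) < 0, new interval: [-1.600000, -0.940000]

After 2 iteration(s), the approximation is c_2 = -0.940000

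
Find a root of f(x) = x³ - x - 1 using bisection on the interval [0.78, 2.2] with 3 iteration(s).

f(x) = x³ - x - 1
Initial interval: [0.78, 2.2]

Iteration 1:
  c_1 = (0.780000 + 2.200000)/2 = 1.490000
  f(c_1) = f(1.490000) = 0.817949
  f(a) × f(c) < 0, new interval: [0.780000, 1.490000]
Iteration 2:
  c_2 = (0.780000 + 1.490000)/2 = 1.135000
  f(c_2) = f(1.135000) = -0.672865
  f(a) × f(c) ≥ 0, new interval: [1.135000, 1.490000]
Iteration 3:
  c_3 = (1.135000 + 1.490000)/2 = 1.312500
  f(c_3) = f(1.312500) = -0.051514
  f(a) × f(c) ≥ 0, new interval: [1.312500, 1.490000]

After 3 iteration(s), the approximation is c_3 = 1.312500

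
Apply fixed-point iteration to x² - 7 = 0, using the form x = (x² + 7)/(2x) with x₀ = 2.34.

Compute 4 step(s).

Equation: x² - 7 = 0
Fixed-point form: x = (x² + 7)/(2x)
x₀ = 2.34

x_1 = g(2.340000) = 2.665726
x_2 = g(2.665726) = 2.645826
x_3 = g(2.645826) = 2.645751
x_4 = g(2.645751) = 2.645751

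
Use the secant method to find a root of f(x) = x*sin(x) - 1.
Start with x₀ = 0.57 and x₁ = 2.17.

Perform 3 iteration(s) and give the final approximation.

f(x) = x*sin(x) - 1
x₀ = 0.57, x₁ = 2.17

Secant formula: x_{n+1} = x_n - f(x_n)(x_n - x_{n-1})/(f(x_n) - f(x_{n-1}))

Iteration 1:
  f(0.570000) = -0.692410
  f(2.170000) = 0.791953
  x_2 = 2.170000 - 0.791953×(2.170000 - 0.570000)/(0.791953 - (-0.692410))
       = 1.316351
Iteration 2:
  f(2.170000) = 0.791953
  f(1.316351) = 0.273968
  x_3 = 1.316351 - 0.273968×(1.316351 - 2.170000)/(0.273968 - 0.791953)
       = 0.864846
Iteration 3:
  f(1.316351) = 0.273968
  f(0.864846) = -0.341856
  x_4 = 0.864846 - (-0.341856)×(0.864846 - 1.316351)/(-0.341856 - 0.273968)
       = 1.115485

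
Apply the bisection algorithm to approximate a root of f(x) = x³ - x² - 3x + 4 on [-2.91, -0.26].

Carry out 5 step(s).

f(x) = x³ - x² - 3x + 4
Initial interval: [-2.91, -0.26]

Iteration 1:
  c_1 = (-2.910000 + (-0.260000))/2 = -1.585000
  f(c_1) = f(-1.585000) = 2.260898
  f(a) × f(c) < 0, new interval: [-2.910000, -1.585000]
Iteration 2:
  c_2 = (-2.910000 + (-1.585000))/2 = -2.247500
  f(c_2) = f(-2.247500) = -5.661455
  f(a) × f(c) ≥ 0, new interval: [-2.247500, -1.585000]
Iteration 3:
  c_3 = (-2.247500 + (-1.585000))/2 = -1.916250
  f(c_3) = f(-1.916250) = -0.959761
  f(a) × f(c) ≥ 0, new interval: [-1.916250, -1.585000]
Iteration 4:
  c_4 = (-1.916250 + (-1.585000))/2 = -1.750625
  f(c_4) = f(-1.750625) = 0.822068
  f(a) × f(c) < 0, new interval: [-1.916250, -1.750625]
Iteration 5:
  c_5 = (-1.916250 + (-1.750625))/2 = -1.833438
  f(c_5) = f(-1.833438) = -0.024268
  f(a) × f(c) ≥ 0, new interval: [-1.833438, -1.750625]

After 5 iteration(s), the approximation is c_5 = -1.833438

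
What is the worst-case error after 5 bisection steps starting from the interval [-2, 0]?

Bisection error bound: |error| ≤ (b-a)/2^n
|error| ≤ (0 - (-2))/2^5 = 2/2^5
|error| ≤ 0.0625000000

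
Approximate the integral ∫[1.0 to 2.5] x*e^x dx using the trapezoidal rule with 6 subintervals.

f(x) = x*e^x
a = 1.0, b = 2.5, n = 6
h = (b - a)/n = 0.250000

Trapezoidal rule: (h/2)[f(x₀) + 2f(x₁) + 2f(x₂) + ... + f(xₙ)]

x_0 = 1.0000, f(x_0) = 2.718282, coefficient = 1
x_1 = 1.2500, f(x_1) = 4.362929, coefficient = 2
x_2 = 1.5000, f(x_2) = 6.722534, coefficient = 2
x_3 = 1.7500, f(x_3) = 10.070555, coefficient = 2
x_4 = 2.0000, f(x_4) = 14.778112, coefficient = 2
x_5 = 2.2500, f(x_5) = 21.347406, coefficient = 2
x_6 = 2.5000, f(x_6) = 30.456235, coefficient = 1

I ≈ (0.250000/2) × 147.737586 = 18.467198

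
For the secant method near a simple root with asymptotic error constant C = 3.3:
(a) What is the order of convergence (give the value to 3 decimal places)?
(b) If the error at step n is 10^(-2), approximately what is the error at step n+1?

(a) Secant method has superlinear convergence with order φ = (1+√5)/2 ≈ 1.618.
    This means |e_{n+1}| ≈ C|e_n|^1.618.

(b) With |e_n| = 10^(-2) and C = 3.3:
    |e_{n+1}| ≈ 3.3 × (10^(-2))^1.618 = 3.3 × 10^(-3.24)

(a) ≈ 1.618 (golden ratio); (b) |e_{n+1}| ≈ 1.916e-03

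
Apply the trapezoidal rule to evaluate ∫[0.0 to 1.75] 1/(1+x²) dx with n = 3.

f(x) = 1/(1+x²)
a = 0.0, b = 1.75, n = 3
h = (b - a)/n = 0.583333

Trapezoidal rule: (h/2)[f(x₀) + 2f(x₁) + 2f(x₂) + ... + f(xₙ)]

x_0 = 0.0000, f(x_0) = 1.000000, coefficient = 1
x_1 = 0.5833, f(x_1) = 0.746114, coefficient = 2
x_2 = 1.1667, f(x_2) = 0.423529, coefficient = 2
x_3 = 1.7500, f(x_3) = 0.246154, coefficient = 1

I ≈ (0.583333/2) × 3.585441 = 1.045754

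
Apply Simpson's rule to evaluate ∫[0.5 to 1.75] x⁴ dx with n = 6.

f(x) = x⁴
a = 0.5, b = 1.75, n = 6
h = (b - a)/n = 0.208333

Simpson's rule: (h/3)[f(x₀) + 4f(x₁) + 2f(x₂) + ... + f(xₙ)]

x_0 = 0.5000, f(x_0) = 0.062500, coefficient = 1
x_1 = 0.7083, f(x_1) = 0.251739, coefficient = 4
x_2 = 0.9167, f(x_2) = 0.706067, coefficient = 2
x_3 = 1.1250, f(x_3) = 1.601807, coefficient = 4
x_4 = 1.3333, f(x_4) = 3.160494, coefficient = 2
x_5 = 1.5417, f(x_5) = 5.648875, coefficient = 4
x_6 = 1.7500, f(x_6) = 9.378906, coefficient = 1

I ≈ (0.208333/3) × 47.184209 = 3.276681
Exact value: 3.276367
Error: 0.000314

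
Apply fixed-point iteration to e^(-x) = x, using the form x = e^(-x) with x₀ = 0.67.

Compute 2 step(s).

Equation: e^(-x) = x
Fixed-point form: x = e^(-x)
x₀ = 0.67

x_1 = g(0.670000) = 0.511709
x_2 = g(0.511709) = 0.599470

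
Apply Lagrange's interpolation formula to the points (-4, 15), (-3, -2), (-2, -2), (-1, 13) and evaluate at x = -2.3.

Lagrange interpolation formula:
P(x) = Σ yᵢ × Lᵢ(x)
where Lᵢ(x) = Π_{j≠i} (x - xⱼ)/(xᵢ - xⱼ)

L_0(-2.3) = (-2.3 - (-3))/(-4 - (-3)) × (-2.3 - (-2))/(-4 - (-2)) × (-2.3 - (-1))/(-4 - (-1)) = -0.045500
L_1(-2.3) = (-2.3 - (-4))/(-3 - (-4)) × (-2.3 - (-2))/(-3 - (-2)) × (-2.3 - (-1))/(-3 - (-1)) = 0.331500
L_2(-2.3) = (-2.3 - (-4))/(-2 - (-4)) × (-2.3 - (-3))/(-2 - (-3)) × (-2.3 - (-1))/(-2 - (-1)) = 0.773500
L_3(-2.3) = (-2.3 - (-4))/(-1 - (-4)) × (-2.3 - (-3))/(-1 - (-3)) × (-2.3 - (-2))/(-1 - (-2)) = -0.059500

P(-2.3) = 15×L_0(-2.3) + (-2)×L_1(-2.3) + (-2)×L_2(-2.3) + 13×L_3(-2.3)
P(-2.3) = -3.666000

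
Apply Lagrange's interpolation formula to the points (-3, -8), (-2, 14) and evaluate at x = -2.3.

Lagrange interpolation formula:
P(x) = Σ yᵢ × Lᵢ(x)
where Lᵢ(x) = Π_{j≠i} (x - xⱼ)/(xᵢ - xⱼ)

L_0(-2.3) = (-2.3 - (-2))/(-3 - (-2)) = 0.300000
L_1(-2.3) = (-2.3 - (-3))/(-2 - (-3)) = 0.700000

P(-2.3) = (-8)×L_0(-2.3) + 14×L_1(-2.3)
P(-2.3) = 7.400000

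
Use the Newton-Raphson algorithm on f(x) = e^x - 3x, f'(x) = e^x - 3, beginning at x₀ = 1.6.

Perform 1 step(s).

f(x) = e^x - 3x
f'(x) = e^x - 3
x₀ = 1.6

Newton-Raphson formula: x_{n+1} = x_n - f(x_n)/f'(x_n)

Iteration 1:
  f(1.600000) = 0.153032
  f'(1.600000) = 1.953032
  x_1 = 1.600000 - 0.153032/1.953032 = 1.521644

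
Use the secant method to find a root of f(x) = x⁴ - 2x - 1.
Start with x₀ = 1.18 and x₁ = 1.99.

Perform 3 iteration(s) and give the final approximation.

f(x) = x⁴ - 2x - 1
x₀ = 1.18, x₁ = 1.99

Secant formula: x_{n+1} = x_n - f(x_n)(x_n - x_{n-1})/(f(x_n) - f(x_{n-1}))

Iteration 1:
  f(1.180000) = -1.421222
  f(1.990000) = 10.702392
  x_2 = 1.990000 - 10.702392×(1.990000 - 1.180000)/(10.702392 - (-1.421222))
       = 1.274954
Iteration 2:
  f(1.990000) = 10.702392
  f(1.274954) = -0.907630
  x_3 = 1.274954 - (-0.907630)×(1.274954 - 1.990000)/(-0.907630 - 10.702392)
       = 1.330854
Iteration 3:
  f(1.274954) = -0.907630
  f(1.330854) = -0.524656
  x_4 = 1.330854 - (-0.524656)×(1.330854 - 1.274954)/(-0.524656 - (-0.907630))
       = 1.407434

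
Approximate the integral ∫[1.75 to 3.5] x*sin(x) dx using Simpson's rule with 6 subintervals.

f(x) = x*sin(x)
a = 1.75, b = 3.5, n = 6
h = (b - a)/n = 0.291667

Simpson's rule: (h/3)[f(x₀) + 4f(x₁) + 2f(x₂) + ... + f(xₙ)]

x_0 = 1.7500, f(x_0) = 1.721975, coefficient = 1
x_1 = 2.0417, f(x_1) = 1.819480, coefficient = 4
x_2 = 2.3333, f(x_2) = 1.687200, coefficient = 2
x_3 = 2.6250, f(x_3) = 1.296541, coefficient = 4
x_4 = 2.9167, f(x_4) = 0.650516, coefficient = 2
x_5 = 3.2083, f(x_5) = -0.213967, coefficient = 4
x_6 = 3.5000, f(x_6) = -1.227741, coefficient = 1

I ≈ (0.291667/3) × 16.777881 = 1.631183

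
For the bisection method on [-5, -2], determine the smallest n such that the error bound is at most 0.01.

We need (b-a)/2^n ≤ 0.01
(-2 - (-5))/2^n ≤ 0.01
3/2^n ≤ 0.01
2^n ≥ 300
n ≥ log₂(300) = 8.23
n ≥ 9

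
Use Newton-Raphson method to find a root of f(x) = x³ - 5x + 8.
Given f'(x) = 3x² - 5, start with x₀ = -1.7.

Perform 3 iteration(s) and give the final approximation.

f(x) = x³ - 5x + 8
f'(x) = 3x² - 5
x₀ = -1.7

Newton-Raphson formula: x_{n+1} = x_n - f(x_n)/f'(x_n)

Iteration 1:
  f(-1.700000) = 11.587000
  f'(-1.700000) = 3.670000
  x_1 = -1.700000 - 11.587000/3.670000 = -4.857221
Iteration 2:
  f(-4.857221) = -82.308328
  f'(-4.857221) = 65.777779
  x_2 = -4.857221 - (-82.308328)/65.777779 = -3.605912
Iteration 3:
  f(-3.605912) = -20.856666
  f'(-3.605912) = 34.007797
  x_3 = -3.605912 - (-20.856666)/34.007797 = -2.992621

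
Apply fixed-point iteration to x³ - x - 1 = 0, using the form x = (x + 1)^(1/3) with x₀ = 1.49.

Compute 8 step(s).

Equation: x³ - x - 1 = 0
Fixed-point form: x = (x + 1)^(1/3)
x₀ = 1.49

x_1 = g(1.490000) = 1.355397
x_2 = g(1.355397) = 1.330520
x_3 = g(1.330520) = 1.325819
x_4 = g(1.325819) = 1.324927
x_5 = g(1.324927) = 1.324758
x_6 = g(1.324758) = 1.324726
x_7 = g(1.324726) = 1.324719
x_8 = g(1.324719) = 1.324718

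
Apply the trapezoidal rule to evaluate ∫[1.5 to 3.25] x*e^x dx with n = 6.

f(x) = x*e^x
a = 1.5, b = 3.25, n = 6
h = (b - a)/n = 0.291667

Trapezoidal rule: (h/2)[f(x₀) + 2f(x₁) + 2f(x₂) + ... + f(xₙ)]

x_0 = 1.5000, f(x_0) = 6.722534, coefficient = 1
x_1 = 1.7917, f(x_1) = 10.749002, coefficient = 2
x_2 = 2.0833, f(x_2) = 16.731656, coefficient = 2
x_3 = 2.3750, f(x_3) = 25.533656, coefficient = 2
x_4 = 2.6667, f(x_4) = 38.378443, coefficient = 2
x_5 = 2.9583, f(x_5) = 56.994763, coefficient = 2
x_6 = 3.2500, f(x_6) = 83.818605, coefficient = 1

I ≈ (0.291667/2) × 387.316179 = 56.483609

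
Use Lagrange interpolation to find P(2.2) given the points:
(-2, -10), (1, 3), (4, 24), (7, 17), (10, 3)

Lagrange interpolation formula:
P(x) = Σ yᵢ × Lᵢ(x)
where Lᵢ(x) = Π_{j≠i} (x - xⱼ)/(xᵢ - xⱼ)

L_0(2.2) = (2.2 - 1)/(-2 - 1) × (2.2 - 4)/(-2 - 4) × (2.2 - 7)/(-2 - 7) × (2.2 - 10)/(-2 - 10) = -0.041600
L_1(2.2) = (2.2 - (-2))/(1 - (-2)) × (2.2 - 4)/(1 - 4) × (2.2 - 7)/(1 - 7) × (2.2 - 10)/(1 - 10) = 0.582400
L_2(2.2) = (2.2 - (-2))/(4 - (-2)) × (2.2 - 1)/(4 - 1) × (2.2 - 7)/(4 - 7) × (2.2 - 10)/(4 - 10) = 0.582400
L_3(2.2) = (2.2 - (-2))/(7 - (-2)) × (2.2 - 1)/(7 - 1) × (2.2 - 4)/(7 - 4) × (2.2 - 10)/(7 - 10) = -0.145600
L_4(2.2) = (2.2 - (-2))/(10 - (-2)) × (2.2 - 1)/(10 - 1) × (2.2 - 4)/(10 - 4) × (2.2 - 7)/(10 - 7) = 0.022400

P(2.2) = (-10)×L_0(2.2) + 3×L_1(2.2) + 24×L_2(2.2) + 17×L_3(2.2) + 3×L_4(2.2)
P(2.2) = 13.732800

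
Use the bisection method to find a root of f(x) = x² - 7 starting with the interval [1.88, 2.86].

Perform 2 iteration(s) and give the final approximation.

f(x) = x² - 7
Initial interval: [1.88, 2.86]

Iteration 1:
  c_1 = (1.880000 + 2.860000)/2 = 2.370000
  f(c_1) = f(2.370000) = -1.383100
  f(a) × f(c) ≥ 0, new interval: [2.370000, 2.860000]
Iteration 2:
  c_2 = (2.370000 + 2.860000)/2 = 2.615000
  f(c_2) = f(2.615000) = -0.161775
  f(a) × f(c) ≥ 0, new interval: [2.615000, 2.860000]

After 2 iteration(s), the approximation is c_2 = 2.615000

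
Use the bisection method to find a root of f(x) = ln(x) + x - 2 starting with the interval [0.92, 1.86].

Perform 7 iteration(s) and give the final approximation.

f(x) = ln(x) + x - 2
Initial interval: [0.92, 1.86]

Iteration 1:
  c_1 = (0.920000 + 1.860000)/2 = 1.390000
  f(c_1) = f(1.390000) = -0.280696
  f(a) × f(c) ≥ 0, new interval: [1.390000, 1.860000]
Iteration 2:
  c_2 = (1.390000 + 1.860000)/2 = 1.625000
  f(c_2) = f(1.625000) = 0.110508
  f(a) × f(c) < 0, new interval: [1.390000, 1.625000]
Iteration 3:
  c_3 = (1.390000 + 1.625000)/2 = 1.507500
  f(c_3) = f(1.507500) = -0.082047
  f(a) × f(c) ≥ 0, new interval: [1.507500, 1.625000]
Iteration 4:
  c_4 = (1.507500 + 1.625000)/2 = 1.566250
  f(c_4) = f(1.566250) = 0.014934
  f(a) × f(c) < 0, new interval: [1.507500, 1.566250]
Iteration 5:
  c_5 = (1.507500 + 1.566250)/2 = 1.536875
  f(c_5) = f(1.536875) = -0.033374
  f(a) × f(c) ≥ 0, new interval: [1.536875, 1.566250]
Iteration 6:
  c_6 = (1.536875 + 1.566250)/2 = 1.551563
  f(c_6) = f(1.551563) = -0.009175
  f(a) × f(c) ≥ 0, new interval: [1.551563, 1.566250]
Iteration 7:
  c_7 = (1.551563 + 1.566250)/2 = 1.558906
  f(c_7) = f(1.558906) = 0.002891
  f(a) × f(c) < 0, new interval: [1.551563, 1.558906]

After 7 iteration(s), the approximation is c_7 = 1.558906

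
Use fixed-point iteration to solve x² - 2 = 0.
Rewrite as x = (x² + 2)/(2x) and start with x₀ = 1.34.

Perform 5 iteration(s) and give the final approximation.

Equation: x² - 2 = 0
Fixed-point form: x = (x² + 2)/(2x)
x₀ = 1.34

x_1 = g(1.340000) = 1.416269
x_2 = g(1.416269) = 1.414215
x_3 = g(1.414215) = 1.414214
x_4 = g(1.414214) = 1.414214
x_5 = g(1.414214) = 1.414214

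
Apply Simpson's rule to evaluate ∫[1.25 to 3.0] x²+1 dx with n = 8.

f(x) = x²+1
a = 1.25, b = 3.0, n = 8
h = (b - a)/n = 0.218750

Simpson's rule: (h/3)[f(x₀) + 4f(x₁) + 2f(x₂) + ... + f(xₙ)]

x_0 = 1.2500, f(x_0) = 2.562500, coefficient = 1
x_1 = 1.4688, f(x_1) = 3.157227, coefficient = 4
x_2 = 1.6875, f(x_2) = 3.847656, coefficient = 2
x_3 = 1.9062, f(x_3) = 4.633789, coefficient = 4
x_4 = 2.1250, f(x_4) = 5.515625, coefficient = 2
x_5 = 2.3438, f(x_5) = 6.493164, coefficient = 4
x_6 = 2.5625, f(x_6) = 7.566406, coefficient = 2
x_7 = 2.7812, f(x_7) = 8.735352, coefficient = 4
x_8 = 3.0000, f(x_8) = 10.000000, coefficient = 1

I ≈ (0.218750/3) × 138.500000 = 10.098958
Exact value: 10.098958
Error: 0.000000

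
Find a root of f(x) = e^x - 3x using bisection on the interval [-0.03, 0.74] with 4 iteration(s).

f(x) = e^x - 3x
Initial interval: [-0.03, 0.74]

Iteration 1:
  c_1 = (-0.030000 + 0.740000)/2 = 0.355000
  f(c_1) = f(0.355000) = 0.361181
  f(a) × f(c) ≥ 0, new interval: [0.355000, 0.740000]
Iteration 2:
  c_2 = (0.355000 + 0.740000)/2 = 0.547500
  f(c_2) = f(0.547500) = 0.086425
  f(a) × f(c) ≥ 0, new interval: [0.547500, 0.740000]
Iteration 3:
  c_3 = (0.547500 + 0.740000)/2 = 0.643750
  f(c_3) = f(0.643750) = -0.027644
  f(a) × f(c) < 0, new interval: [0.547500, 0.643750]
Iteration 4:
  c_4 = (0.547500 + 0.643750)/2 = 0.595625
  f(c_4) = f(0.595625) = 0.027289
  f(a) × f(c) ≥ 0, new interval: [0.595625, 0.643750]

After 4 iteration(s), the approximation is c_4 = 0.595625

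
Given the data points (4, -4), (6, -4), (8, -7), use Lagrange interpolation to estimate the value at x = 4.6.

Lagrange interpolation formula:
P(x) = Σ yᵢ × Lᵢ(x)
where Lᵢ(x) = Π_{j≠i} (x - xⱼ)/(xᵢ - xⱼ)

L_0(4.6) = (4.6 - 6)/(4 - 6) × (4.6 - 8)/(4 - 8) = 0.595000
L_1(4.6) = (4.6 - 4)/(6 - 4) × (4.6 - 8)/(6 - 8) = 0.510000
L_2(4.6) = (4.6 - 4)/(8 - 4) × (4.6 - 6)/(8 - 6) = -0.105000

P(4.6) = (-4)×L_0(4.6) + (-4)×L_1(4.6) + (-7)×L_2(4.6)
P(4.6) = -3.685000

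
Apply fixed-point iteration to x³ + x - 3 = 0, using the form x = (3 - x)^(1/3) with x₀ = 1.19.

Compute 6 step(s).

Equation: x³ + x - 3 = 0
Fixed-point form: x = (3 - x)^(1/3)
x₀ = 1.19

x_1 = g(1.190000) = 1.218689
x_2 = g(1.218689) = 1.212216
x_3 = g(1.212216) = 1.213682
x_4 = g(1.213682) = 1.213350
x_5 = g(1.213350) = 1.213426
x_6 = g(1.213426) = 1.213409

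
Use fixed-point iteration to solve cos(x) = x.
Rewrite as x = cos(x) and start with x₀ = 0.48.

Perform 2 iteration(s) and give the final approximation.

Equation: cos(x) = x
Fixed-point form: x = cos(x)
x₀ = 0.48

x_1 = g(0.480000) = 0.886995
x_2 = g(0.886995) = 0.631744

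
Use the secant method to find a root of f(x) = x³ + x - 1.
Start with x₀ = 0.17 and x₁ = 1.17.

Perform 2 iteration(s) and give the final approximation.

f(x) = x³ + x - 1
x₀ = 0.17, x₁ = 1.17

Secant formula: x_{n+1} = x_n - f(x_n)(x_n - x_{n-1})/(f(x_n) - f(x_{n-1}))

Iteration 1:
  f(0.170000) = -0.825087
  f(1.170000) = 1.771613
  x_2 = 1.170000 - 1.771613×(1.170000 - 0.170000)/(1.771613 - (-0.825087))
       = 0.487744
Iteration 2:
  f(1.170000) = 1.771613
  f(0.487744) = -0.396224
  x_3 = 0.487744 - (-0.396224)×(0.487744 - 1.170000)/(-0.396224 - 1.771613)
       = 0.612443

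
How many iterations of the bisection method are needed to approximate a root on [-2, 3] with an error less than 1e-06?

We need (b-a)/2^n ≤ 1e-06
(3 - (-2))/2^n ≤ 1e-06
5/2^n ≤ 1e-06
2^n ≥ 5000000
n ≥ log₂(5000000) = 22.25
n ≥ 23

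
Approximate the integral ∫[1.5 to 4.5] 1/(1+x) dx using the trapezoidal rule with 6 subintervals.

f(x) = 1/(1+x)
a = 1.5, b = 4.5, n = 6
h = (b - a)/n = 0.500000

Trapezoidal rule: (h/2)[f(x₀) + 2f(x₁) + 2f(x₂) + ... + f(xₙ)]

x_0 = 1.5000, f(x_0) = 0.400000, coefficient = 1
x_1 = 2.0000, f(x_1) = 0.333333, coefficient = 2
x_2 = 2.5000, f(x_2) = 0.285714, coefficient = 2
x_3 = 3.0000, f(x_3) = 0.250000, coefficient = 2
x_4 = 3.5000, f(x_4) = 0.222222, coefficient = 2
x_5 = 4.0000, f(x_5) = 0.200000, coefficient = 2
x_6 = 4.5000, f(x_6) = 0.181818, coefficient = 1

I ≈ (0.500000/2) × 3.164358 = 0.791089
Exact value: 0.788457
Error: 0.002632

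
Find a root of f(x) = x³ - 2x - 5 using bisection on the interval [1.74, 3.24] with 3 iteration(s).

f(x) = x³ - 2x - 5
Initial interval: [1.74, 3.24]

Iteration 1:
  c_1 = (1.740000 + 3.240000)/2 = 2.490000
  f(c_1) = f(2.490000) = 5.458249
  f(a) × f(c) < 0, new interval: [1.740000, 2.490000]
Iteration 2:
  c_2 = (1.740000 + 2.490000)/2 = 2.115000
  f(c_2) = f(2.115000) = 0.230871
  f(a) × f(c) < 0, new interval: [1.740000, 2.115000]
Iteration 3:
  c_3 = (1.740000 + 2.115000)/2 = 1.927500
  f(c_3) = f(1.927500) = -1.693844
  f(a) × f(c) ≥ 0, new interval: [1.927500, 2.115000]

After 3 iteration(s), the approximation is c_3 = 1.927500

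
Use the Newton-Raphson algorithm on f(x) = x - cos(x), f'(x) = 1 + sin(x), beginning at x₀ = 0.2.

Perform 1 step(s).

f(x) = x - cos(x)
f'(x) = 1 + sin(x)
x₀ = 0.2

Newton-Raphson formula: x_{n+1} = x_n - f(x_n)/f'(x_n)

Iteration 1:
  f(0.200000) = -0.780067
  f'(0.200000) = 1.198669
  x_1 = 0.200000 - (-0.780067)/1.198669 = 0.850777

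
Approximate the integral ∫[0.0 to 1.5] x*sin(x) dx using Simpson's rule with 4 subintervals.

f(x) = x*sin(x)
a = 0.0, b = 1.5, n = 4
h = (b - a)/n = 0.375000

Simpson's rule: (h/3)[f(x₀) + 4f(x₁) + 2f(x₂) + ... + f(xₙ)]

x_0 = 0.0000, f(x_0) = 0.000000, coefficient = 1
x_1 = 0.3750, f(x_1) = 0.137352, coefficient = 4
x_2 = 0.7500, f(x_2) = 0.511229, coefficient = 2
x_3 = 1.1250, f(x_3) = 1.015051, coefficient = 4
x_4 = 1.5000, f(x_4) = 1.496242, coefficient = 1

I ≈ (0.375000/3) × 7.128314 = 0.891039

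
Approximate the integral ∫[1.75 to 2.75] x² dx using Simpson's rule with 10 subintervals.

f(x) = x²
a = 1.75, b = 2.75, n = 10
h = (b - a)/n = 0.100000

Simpson's rule: (h/3)[f(x₀) + 4f(x₁) + 2f(x₂) + ... + f(xₙ)]

x_0 = 1.7500, f(x_0) = 3.062500, coefficient = 1
x_1 = 1.8500, f(x_1) = 3.422500, coefficient = 4
x_2 = 1.9500, f(x_2) = 3.802500, coefficient = 2
x_3 = 2.0500, f(x_3) = 4.202500, coefficient = 4
x_4 = 2.1500, f(x_4) = 4.622500, coefficient = 2
x_5 = 2.2500, f(x_5) = 5.062500, coefficient = 4
x_6 = 2.3500, f(x_6) = 5.522500, coefficient = 2
x_7 = 2.4500, f(x_7) = 6.002500, coefficient = 4
x_8 = 2.5500, f(x_8) = 6.502500, coefficient = 2
x_9 = 2.6500, f(x_9) = 7.022500, coefficient = 4
x_10 = 2.7500, f(x_10) = 7.562500, coefficient = 1

I ≈ (0.100000/3) × 154.375000 = 5.145833
Exact value: 5.145833
Error: 0.000000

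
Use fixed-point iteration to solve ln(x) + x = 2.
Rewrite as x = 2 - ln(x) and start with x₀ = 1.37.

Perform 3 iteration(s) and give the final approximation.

Equation: ln(x) + x = 2
Fixed-point form: x = 2 - ln(x)
x₀ = 1.37

x_1 = g(1.370000) = 1.685189
x_2 = g(1.685189) = 1.478122
x_3 = g(1.478122) = 1.609228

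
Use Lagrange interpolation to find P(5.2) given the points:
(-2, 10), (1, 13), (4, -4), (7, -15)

Lagrange interpolation formula:
P(x) = Σ yᵢ × Lᵢ(x)
where Lᵢ(x) = Π_{j≠i} (x - xⱼ)/(xᵢ - xⱼ)

L_0(5.2) = (5.2 - 1)/(-2 - 1) × (5.2 - 4)/(-2 - 4) × (5.2 - 7)/(-2 - 7) = 0.056000
L_1(5.2) = (5.2 - (-2))/(1 - (-2)) × (5.2 - 4)/(1 - 4) × (5.2 - 7)/(1 - 7) = -0.288000
L_2(5.2) = (5.2 - (-2))/(4 - (-2)) × (5.2 - 1)/(4 - 1) × (5.2 - 7)/(4 - 7) = 1.008000
L_3(5.2) = (5.2 - (-2))/(7 - (-2)) × (5.2 - 1)/(7 - 1) × (5.2 - 4)/(7 - 4) = 0.224000

P(5.2) = 10×L_0(5.2) + 13×L_1(5.2) + (-4)×L_2(5.2) + (-15)×L_3(5.2)
P(5.2) = -10.576000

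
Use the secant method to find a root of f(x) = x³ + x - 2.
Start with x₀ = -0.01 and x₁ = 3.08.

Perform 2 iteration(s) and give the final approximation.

f(x) = x³ + x - 2
x₀ = -0.01, x₁ = 3.08

Secant formula: x_{n+1} = x_n - f(x_n)(x_n - x_{n-1})/(f(x_n) - f(x_{n-1}))

Iteration 1:
  f(-0.010000) = -2.010001
  f(3.080000) = 30.298112
  x_2 = 3.080000 - 30.298112×(3.080000 - (-0.010000))/(30.298112 - (-2.010001))
       = 0.182240
Iteration 2:
  f(3.080000) = 30.298112
  f(0.182240) = -1.811708
  x_3 = 0.182240 - (-1.811708)×(0.182240 - 3.080000)/(-1.811708 - 30.298112)
       = 0.345738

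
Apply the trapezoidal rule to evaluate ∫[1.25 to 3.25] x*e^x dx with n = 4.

f(x) = x*e^x
a = 1.25, b = 3.25, n = 4
h = (b - a)/n = 0.500000

Trapezoidal rule: (h/2)[f(x₀) + 2f(x₁) + 2f(x₂) + ... + f(xₙ)]

x_0 = 1.2500, f(x_0) = 4.362929, coefficient = 1
x_1 = 1.7500, f(x_1) = 10.070555, coefficient = 2
x_2 = 2.2500, f(x_2) = 21.347406, coefficient = 2
x_3 = 2.7500, f(x_3) = 43.017238, coefficient = 2
x_4 = 3.2500, f(x_4) = 83.818605, coefficient = 1

I ≈ (0.500000/2) × 237.051929 = 59.262982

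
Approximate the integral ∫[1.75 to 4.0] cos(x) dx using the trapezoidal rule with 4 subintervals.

f(x) = cos(x)
a = 1.75, b = 4.0, n = 4
h = (b - a)/n = 0.562500

Trapezoidal rule: (h/2)[f(x₀) + 2f(x₁) + 2f(x₂) + ... + f(xₙ)]

x_0 = 1.7500, f(x_0) = -0.178246, coefficient = 1
x_1 = 2.3125, f(x_1) = -0.675545, coefficient = 2
x_2 = 2.8750, f(x_2) = -0.964674, coefficient = 2
x_3 = 3.4375, f(x_3) = -0.956538, coefficient = 2
x_4 = 4.0000, f(x_4) = -0.653644, coefficient = 1

I ≈ (0.562500/2) × -6.025404 = -1.694645
Exact value: -1.740788
Error: 0.046144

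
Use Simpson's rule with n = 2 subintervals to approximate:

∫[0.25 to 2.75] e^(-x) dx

f(x) = e^(-x)
a = 0.25, b = 2.75, n = 2
h = (b - a)/n = 1.250000

Simpson's rule: (h/3)[f(x₀) + 4f(x₁) + 2f(x₂) + ... + f(xₙ)]

x_0 = 0.2500, f(x_0) = 0.778801, coefficient = 1
x_1 = 1.5000, f(x_1) = 0.223130, coefficient = 4
x_2 = 2.7500, f(x_2) = 0.063928, coefficient = 1

I ≈ (1.250000/3) × 1.735249 = 0.723021
Exact value: 0.714873
Error: 0.008148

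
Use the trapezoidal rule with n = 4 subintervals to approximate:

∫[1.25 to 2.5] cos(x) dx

f(x) = cos(x)
a = 1.25, b = 2.5, n = 4
h = (b - a)/n = 0.312500

Trapezoidal rule: (h/2)[f(x₀) + 2f(x₁) + 2f(x₂) + ... + f(xₙ)]

x_0 = 1.2500, f(x_0) = 0.315322, coefficient = 1
x_1 = 1.5625, f(x_1) = 0.008296, coefficient = 2
x_2 = 1.8750, f(x_2) = -0.299534, coefficient = 2
x_3 = 2.1875, f(x_3) = -0.578349, coefficient = 2
x_4 = 2.5000, f(x_4) = -0.801144, coefficient = 1

I ≈ (0.312500/2) × -2.224994 = -0.347655
Exact value: -0.350512
Error: 0.002857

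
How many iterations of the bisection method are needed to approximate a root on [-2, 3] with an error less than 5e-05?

We need (b-a)/2^n ≤ 5e-05
(3 - (-2))/2^n ≤ 5e-05
5/2^n ≤ 5e-05
2^n ≥ 100000
n ≥ log₂(100000) = 16.61
n ≥ 17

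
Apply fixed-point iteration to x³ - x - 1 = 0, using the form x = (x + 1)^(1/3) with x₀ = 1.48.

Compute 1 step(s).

Equation: x³ - x - 1 = 0
Fixed-point form: x = (x + 1)^(1/3)
x₀ = 1.48

x_1 = g(1.480000) = 1.353580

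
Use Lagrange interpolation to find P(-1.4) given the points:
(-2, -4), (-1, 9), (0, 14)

Lagrange interpolation formula:
P(x) = Σ yᵢ × Lᵢ(x)
where Lᵢ(x) = Π_{j≠i} (x - xⱼ)/(xᵢ - xⱼ)

L_0(-1.4) = (-1.4 - (-1))/(-2 - (-1)) × (-1.4 - 0)/(-2 - 0) = 0.280000
L_1(-1.4) = (-1.4 - (-2))/(-1 - (-2)) × (-1.4 - 0)/(-1 - 0) = 0.840000
L_2(-1.4) = (-1.4 - (-2))/(0 - (-2)) × (-1.4 - (-1))/(0 - (-1)) = -0.120000

P(-1.4) = (-4)×L_0(-1.4) + 9×L_1(-1.4) + 14×L_2(-1.4)
P(-1.4) = 4.760000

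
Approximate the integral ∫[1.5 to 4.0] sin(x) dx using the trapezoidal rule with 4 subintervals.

f(x) = sin(x)
a = 1.5, b = 4.0, n = 4
h = (b - a)/n = 0.625000

Trapezoidal rule: (h/2)[f(x₀) + 2f(x₁) + 2f(x₂) + ... + f(xₙ)]

x_0 = 1.5000, f(x_0) = 0.997495, coefficient = 1
x_1 = 2.1250, f(x_1) = 0.850320, coefficient = 2
x_2 = 2.7500, f(x_2) = 0.381661, coefficient = 2
x_3 = 3.3750, f(x_3) = -0.231294, coefficient = 2
x_4 = 4.0000, f(x_4) = -0.756802, coefficient = 1

I ≈ (0.625000/2) × 2.242066 = 0.700646
Exact value: 0.724381
Error: 0.023735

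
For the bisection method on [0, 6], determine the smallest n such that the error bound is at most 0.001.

We need (b-a)/2^n ≤ 0.001
(6 - 0)/2^n ≤ 0.001
6/2^n ≤ 0.001
2^n ≥ 6000
n ≥ log₂(6000) = 12.55
n ≥ 13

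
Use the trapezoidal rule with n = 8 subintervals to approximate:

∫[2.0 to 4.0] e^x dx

f(x) = e^x
a = 2.0, b = 4.0, n = 8
h = (b - a)/n = 0.250000

Trapezoidal rule: (h/2)[f(x₀) + 2f(x₁) + 2f(x₂) + ... + f(xₙ)]

x_0 = 2.0000, f(x_0) = 7.389056, coefficient = 1
x_1 = 2.2500, f(x_1) = 9.487736, coefficient = 2
x_2 = 2.5000, f(x_2) = 12.182494, coefficient = 2
x_3 = 2.7500, f(x_3) = 15.642632, coefficient = 2
x_4 = 3.0000, f(x_4) = 20.085537, coefficient = 2
x_5 = 3.2500, f(x_5) = 25.790340, coefficient = 2
x_6 = 3.5000, f(x_6) = 33.115452, coefficient = 2
x_7 = 3.7500, f(x_7) = 42.521082, coefficient = 2
x_8 = 4.0000, f(x_8) = 54.598150, coefficient = 1

I ≈ (0.250000/2) × 379.637751 = 47.454719
Exact value: 47.209094
Error: 0.245625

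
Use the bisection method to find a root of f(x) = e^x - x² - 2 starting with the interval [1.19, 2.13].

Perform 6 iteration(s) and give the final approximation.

f(x) = e^x - x² - 2
Initial interval: [1.19, 2.13]

Iteration 1:
  c_1 = (1.190000 + 2.130000)/2 = 1.660000
  f(c_1) = f(1.660000) = 0.503711
  f(a) × f(c) < 0, new interval: [1.190000, 1.660000]
Iteration 2:
  c_2 = (1.190000 + 1.660000)/2 = 1.425000
  f(c_2) = f(1.425000) = 0.127233
  f(a) × f(c) < 0, new interval: [1.190000, 1.425000]
Iteration 3:
  c_3 = (1.190000 + 1.425000)/2 = 1.307500
  f(c_3) = f(1.307500) = -0.012636
  f(a) × f(c) ≥ 0, new interval: [1.307500, 1.425000]
Iteration 4:
  c_4 = (1.307500 + 1.425000)/2 = 1.366250
  f(c_4) = f(1.366250) = 0.053982
  f(a) × f(c) < 0, new interval: [1.307500, 1.366250]
Iteration 5:
  c_5 = (1.307500 + 1.366250)/2 = 1.336875
  f(c_5) = f(1.336875) = 0.019893
  f(a) × f(c) < 0, new interval: [1.307500, 1.336875]
Iteration 6:
  c_6 = (1.307500 + 1.336875)/2 = 1.322188
  f(c_6) = f(1.322188) = 0.003439
  f(a) × f(c) < 0, new interval: [1.307500, 1.322188]

After 6 iteration(s), the approximation is c_6 = 1.322188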